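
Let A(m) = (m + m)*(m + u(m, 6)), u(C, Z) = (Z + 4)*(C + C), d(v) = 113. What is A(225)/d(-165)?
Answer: 2126250/113 ≈ 18816.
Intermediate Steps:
u(C, Z) = 2*C*(4 + Z) (u(C, Z) = (4 + Z)*(2*C) = 2*C*(4 + Z))
A(m) = 42*m**2 (A(m) = (m + m)*(m + 2*m*(4 + 6)) = (2*m)*(m + 2*m*10) = (2*m)*(m + 20*m) = (2*m)*(21*m) = 42*m**2)
A(225)/d(-165) = (42*225**2)/113 = (42*50625)*(1/113) = 2126250*(1/113) = 2126250/113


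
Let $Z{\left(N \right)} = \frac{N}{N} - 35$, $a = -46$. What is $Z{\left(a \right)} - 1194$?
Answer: $-1228$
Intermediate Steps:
$Z{\left(N \right)} = -34$ ($Z{\left(N \right)} = 1 - 35 = -34$)
$Z{\left(a \right)} - 1194 = -34 - 1194 = -1228$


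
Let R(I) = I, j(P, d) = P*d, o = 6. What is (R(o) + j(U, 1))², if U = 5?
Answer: 121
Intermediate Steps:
(R(o) + j(U, 1))² = (6 + 5*1)² = (6 + 5)² = 11² = 121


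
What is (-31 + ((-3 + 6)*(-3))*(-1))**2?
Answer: 484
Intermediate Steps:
(-31 + ((-3 + 6)*(-3))*(-1))**2 = (-31 + (3*(-3))*(-1))**2 = (-31 - 9*(-1))**2 = (-31 + 9)**2 = (-22)**2 = 484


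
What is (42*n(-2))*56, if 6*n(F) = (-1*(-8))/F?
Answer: -1568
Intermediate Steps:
n(F) = 4/(3*F) (n(F) = ((-1*(-8))/F)/6 = (8/F)/6 = 4/(3*F))
(42*n(-2))*56 = (42*((4/3)/(-2)))*56 = (42*((4/3)*(-½)))*56 = (42*(-⅔))*56 = -28*56 = -1568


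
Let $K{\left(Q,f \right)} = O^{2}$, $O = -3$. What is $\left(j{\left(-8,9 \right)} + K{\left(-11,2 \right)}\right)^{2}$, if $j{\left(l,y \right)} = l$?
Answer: $1$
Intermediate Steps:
$K{\left(Q,f \right)} = 9$ ($K{\left(Q,f \right)} = \left(-3\right)^{2} = 9$)
$\left(j{\left(-8,9 \right)} + K{\left(-11,2 \right)}\right)^{2} = \left(-8 + 9\right)^{2} = 1^{2} = 1$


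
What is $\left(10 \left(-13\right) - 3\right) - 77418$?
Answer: $-77551$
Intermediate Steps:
$\left(10 \left(-13\right) - 3\right) - 77418 = \left(-130 - 3\right) - 77418 = -133 - 77418 = -77551$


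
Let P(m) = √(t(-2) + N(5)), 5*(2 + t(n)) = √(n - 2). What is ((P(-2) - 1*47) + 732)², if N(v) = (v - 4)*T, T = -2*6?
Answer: (3425 + √10*√(-35 + I))²/25 ≈ 4.6928e+5 + 5127.0*I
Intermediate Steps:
T = -12
N(v) = 48 - 12*v (N(v) = (v - 4)*(-12) = (-4 + v)*(-12) = 48 - 12*v)
t(n) = -2 + √(-2 + n)/5 (t(n) = -2 + √(n - 2)/5 = -2 + √(-2 + n)/5)
P(m) = √(-14 + 2*I/5) (P(m) = √((-2 + √(-2 - 2)/5) + (48 - 12*5)) = √((-2 + √(-4)/5) + (48 - 60)) = √((-2 + (2*I)/5) - 12) = √((-2 + 2*I/5) - 12) = √(-14 + 2*I/5))
((P(-2) - 1*47) + 732)² = ((√(-350 + 10*I)/5 - 1*47) + 732)² = ((√(-350 + 10*I)/5 - 47) + 732)² = ((-47 + √(-350 + 10*I)/5) + 732)² = (685 + √(-350 + 10*I)/5)²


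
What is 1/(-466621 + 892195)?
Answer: 1/425574 ≈ 2.3498e-6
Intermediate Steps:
1/(-466621 + 892195) = 1/425574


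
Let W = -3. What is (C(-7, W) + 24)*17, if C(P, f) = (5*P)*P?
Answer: 4573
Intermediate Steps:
C(P, f) = 5*P**2
(C(-7, W) + 24)*17 = (5*(-7)**2 + 24)*17 = (5*49 + 24)*17 = (245 + 24)*17 = 269*17 = 4573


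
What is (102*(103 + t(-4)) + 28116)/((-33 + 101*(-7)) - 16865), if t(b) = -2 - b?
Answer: -38826/17605 ≈ -2.2054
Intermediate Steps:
(102*(103 + t(-4)) + 28116)/((-33 + 101*(-7)) - 16865) = (102*(103 + (-2 - 1*(-4))) + 28116)/((-33 + 101*(-7)) - 16865) = (102*(103 + (-2 + 4)) + 28116)/((-33 - 707) - 16865) = (102*(103 + 2) + 28116)/(-740 - 16865) = (102*105 + 28116)/(-17605) = (10710 + 28116)*(-1/17605) = 38826*(-1/17605) = -38826/17605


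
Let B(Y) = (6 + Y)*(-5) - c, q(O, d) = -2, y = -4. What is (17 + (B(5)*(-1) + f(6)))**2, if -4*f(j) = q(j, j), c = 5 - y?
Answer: 26569/4 ≈ 6642.3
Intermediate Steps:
c = 9 (c = 5 - 1*(-4) = 5 + 4 = 9)
f(j) = 1/2 (f(j) = -1/4*(-2) = 1/2)
B(Y) = -39 - 5*Y (B(Y) = (6 + Y)*(-5) - 1*9 = (-30 - 5*Y) - 9 = -39 - 5*Y)
(17 + (B(5)*(-1) + f(6)))**2 = (17 + ((-39 - 5*5)*(-1) + 1/2))**2 = (17 + ((-39 - 25)*(-1) + 1/2))**2 = (17 + (-64*(-1) + 1/2))**2 = (17 + (64 + 1/2))**2 = (17 + 129/2)**2 = (163/2)**2 = 26569/4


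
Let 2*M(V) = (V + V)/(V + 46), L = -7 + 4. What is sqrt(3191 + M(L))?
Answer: sqrt(5900030)/43 ≈ 56.488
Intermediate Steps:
L = -3
M(V) = V/(46 + V) (M(V) = ((V + V)/(V + 46))/2 = ((2*V)/(46 + V))/2 = (2*V/(46 + V))/2 = V/(46 + V))
sqrt(3191 + M(L)) = sqrt(3191 - 3/(46 - 3)) = sqrt(3191 - 3/43) = sqrt(137210/43) = sqrt(5900030)/43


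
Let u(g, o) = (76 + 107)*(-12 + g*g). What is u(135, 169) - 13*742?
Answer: 3323333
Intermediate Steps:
u(g, o) = -2196 + 183*g**2 (u(g, o) = 183*(-12 + g**2) = -2196 + 183*g**2)
u(135, 169) - 13*742 = (-2196 + 183*135**2) - 13*742 = (-2196 + 183*18225) - 9646 = (-2196 + 3335175) - 9646 = 3332979 - 9646 = 3323333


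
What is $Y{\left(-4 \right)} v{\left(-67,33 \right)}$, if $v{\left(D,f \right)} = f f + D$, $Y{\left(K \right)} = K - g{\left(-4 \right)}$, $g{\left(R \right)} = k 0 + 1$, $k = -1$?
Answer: $-5110$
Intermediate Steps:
$g{\left(R \right)} = 1$ ($g{\left(R \right)} = \left(-1\right) 0 + 1 = 0 + 1 = 1$)
$Y{\left(K \right)} = -1 + K$ ($Y{\left(K \right)} = K - 1 = -1 + K$)
$v{\left(D,f \right)} = D + f^{2}$ ($v{\left(D,f \right)} = f^{2} + D = D + f^{2}$)
$Y{\left(-4 \right)} v{\left(-67,33 \right)} = \left(-1 - 4\right) \left(-67 + 33^{2}\right) = - 5 \left(-67 + 1089\right) = \left(-5\right) 1022 = -5110$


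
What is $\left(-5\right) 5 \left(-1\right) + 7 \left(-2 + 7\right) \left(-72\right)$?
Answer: $-2495$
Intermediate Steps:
$\left(-5\right) 5 \left(-1\right) + 7 \left(-2 + 7\right) \left(-72\right) = \left(-25\right) \left(-1\right) + 7 \cdot 5 \left(-72\right) = 25 + 35 \left(-72\right) = 25 - 2520 = -2495$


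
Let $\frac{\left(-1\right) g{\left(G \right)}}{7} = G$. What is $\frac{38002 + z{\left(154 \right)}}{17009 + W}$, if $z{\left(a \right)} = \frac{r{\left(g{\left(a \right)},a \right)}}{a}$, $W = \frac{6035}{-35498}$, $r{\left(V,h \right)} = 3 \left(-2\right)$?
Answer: $\frac{103872508198}{46491017419} \approx 2.2342$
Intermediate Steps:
$g{\left(G \right)} = - 7 G$
$r{\left(V,h \right)} = -6$
$W = - \frac{6035}{35498}$ ($W = 6035 \left(- \frac{1}{35498}\right) = - \frac{6035}{35498} \approx -0.17001$)
$z{\left(a \right)} = - \frac{6}{a}$
$\frac{38002 + z{\left(154 \right)}}{17009 + W} = \frac{38002 - \frac{6}{154}}{17009 - \frac{6035}{35498}} = \frac{38002 - \frac{3}{77}}{\frac{603779447}{35498}} = \left(38002 - \frac{3}{77}\right) \frac{35498}{603779447} = \frac{2926151}{77} \cdot \frac{35498}{603779447} = \frac{103872508198}{46491017419}$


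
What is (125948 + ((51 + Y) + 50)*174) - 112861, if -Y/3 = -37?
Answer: 49975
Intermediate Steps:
Y = 111 (Y = -3*(-37) = 111)
(125948 + ((51 + Y) + 50)*174) - 112861 = (125948 + ((51 + 111) + 50)*174) - 112861 = (125948 + (162 + 50)*174) - 112861 = (125948 + 212*174) - 112861 = (125948 + 36888) - 112861 = 162836 - 112861 = 49975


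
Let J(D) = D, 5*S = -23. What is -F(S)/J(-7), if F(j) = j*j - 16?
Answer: 129/175 ≈ 0.73714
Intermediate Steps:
S = -23/5 (S = (1/5)*(-23) = -23/5 ≈ -4.6000)
F(j) = -16 + j**2 (F(j) = j**2 - 16 = -16 + j**2)
-F(S)/J(-7) = -(-16 + (-23/5)**2)/(-7) = -(-16 + 529/25)*(-1)/7 = -129*(-1)/(25*7) = -1*(-129/175) = 129/175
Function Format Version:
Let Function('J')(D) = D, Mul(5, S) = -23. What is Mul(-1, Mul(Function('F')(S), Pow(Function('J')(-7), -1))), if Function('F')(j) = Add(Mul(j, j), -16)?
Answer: Rational(129, 175) ≈ 0.73714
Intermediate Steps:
S = Rational(-23, 5) (S = Mul(Rational(1, 5), -23) = Rational(-23, 5) ≈ -4.6000)
Function('F')(j) = Add(-16, Pow(j, 2)) (Function('F')(j) = Add(Pow(j, 2), -16) = Add(-16, Pow(j, 2)))
Mul(-1, Mul(Function('F')(S), Pow(Function('J')(-7), -1))) = Mul(-1, Mul(Add(-16, Pow(Rational(-23, 5), 2)), Pow(-7, -1))) = Mul(-1, Mul(Add(-16, Rational(529, 25)), Rational(-1, 7))) = Mul(-1, Mul(Rational(129, 25), Rational(-1, 7))) = Mul(-1, Rational(-129, 175)) = Rational(129, 175)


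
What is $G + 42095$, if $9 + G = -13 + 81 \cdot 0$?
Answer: $42073$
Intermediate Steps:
$G = -22$ ($G = -9 + \left(-13 + 81 \cdot 0\right) = -9 + \left(-13 + 0\right) = -9 - 13 = -22$)
$G + 42095 = -22 + 42095 = 42073$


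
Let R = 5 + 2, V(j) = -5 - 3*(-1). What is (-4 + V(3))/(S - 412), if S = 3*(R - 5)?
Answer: 3/203 ≈ 0.014778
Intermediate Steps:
V(j) = -2 (V(j) = -5 + 3 = -2)
R = 7
S = 6 (S = 3*(7 - 5) = 3*2 = 6)
(-4 + V(3))/(S - 412) = (-4 - 2)/(6 - 412) = -6/(-406) = -6*(-1/406) = 3/203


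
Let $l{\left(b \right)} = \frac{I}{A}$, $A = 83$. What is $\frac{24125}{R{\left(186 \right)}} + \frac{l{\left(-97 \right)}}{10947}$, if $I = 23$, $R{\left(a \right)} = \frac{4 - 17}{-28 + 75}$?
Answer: $- \frac{1030239958576}{11811813} \approx -87221.0$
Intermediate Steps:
$R{\left(a \right)} = - \frac{13}{47}$
$l{\left(b \right)} = \frac{23}{83}$
$\frac{24125}{R{\left(186 \right)}} + \frac{l{\left(-97 \right)}}{10947} = \frac{24125}{- \frac{13}{47}} + \frac{23}{83 \cdot 10947} = 24125 \left(- \frac{47}{13}\right) + \frac{23}{83} \cdot \frac{1}{10947} = - \frac{1133875}{13} + \frac{23}{908601} = - \frac{1030239958576}{11811813}$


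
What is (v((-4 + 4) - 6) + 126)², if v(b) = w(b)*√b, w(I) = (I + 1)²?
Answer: 12126 + 6300*I*√6 ≈ 12126.0 + 15432.0*I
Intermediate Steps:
w(I) = (1 + I)²
v(b) = √b*(1 + b)² (v(b) = (1 + b)²*√b = √b*(1 + b)²)
(v((-4 + 4) - 6) + 126)² = (√((-4 + 4) - 6)*(1 + ((-4 + 4) - 6))² + 126)² = (√(0 - 6)*(1 + (0 - 6))² + 126)² = (√(-6)*(1 - 6)² + 126)² = ((I*√6)*(-5)² + 126)² = ((I*√6)*25 + 126)² = (25*I*√6 + 126)² = (126 + 25*I*√6)²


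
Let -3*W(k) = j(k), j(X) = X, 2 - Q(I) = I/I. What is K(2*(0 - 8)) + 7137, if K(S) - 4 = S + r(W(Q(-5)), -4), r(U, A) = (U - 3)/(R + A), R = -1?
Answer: 21377/3 ≈ 7125.7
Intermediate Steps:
Q(I) = 1 (Q(I) = 2 - I/I = 2 - 1*1 = 2 - 1 = 1)
W(k) = -k/3
r(U, A) = (-3 + U)/(-1 + A) (r(U, A) = (U - 3)/(-1 + A) = (-3 + U)/(-1 + A))
K(S) = 14/3 + S (K(S) = 4 + (S + (-3 - ⅓*1)/(-1 - 4)) = 4 + (S + (-3 - ⅓)/(-5)) = 4 + (S - ⅕*(-10/3)) = 4 + (S + ⅔) = 4 + (⅔ + S) = 14/3 + S)
K(2*(0 - 8)) + 7137 = (14/3 + 2*(0 - 8)) + 7137 = (14/3 + 2*(-8)) + 7137 = (14/3 - 16) + 7137 = -34/3 + 7137 = 21377/3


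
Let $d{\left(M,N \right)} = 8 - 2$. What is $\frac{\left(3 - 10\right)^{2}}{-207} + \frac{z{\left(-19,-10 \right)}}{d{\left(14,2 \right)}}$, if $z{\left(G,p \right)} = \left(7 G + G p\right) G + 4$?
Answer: $- \frac{74549}{414} \approx -180.07$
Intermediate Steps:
$d{\left(M,N \right)} = 6$ ($d{\left(M,N \right)} = 8 - 2 = 6$)
$z{\left(G,p \right)} = 4 + G \left(7 G + G p\right)$ ($z{\left(G,p \right)} = G \left(7 G + G p\right) + 4 = 4 + G \left(7 G + G p\right)$)
$\frac{\left(3 - 10\right)^{2}}{-207} + \frac{z{\left(-19,-10 \right)}}{d{\left(14,2 \right)}} = \frac{\left(3 - 10\right)^{2}}{-207} + \frac{4 + 7 \left(-19\right)^{2} - 10 \left(-19\right)^{2}}{6} = \left(-7\right)^{2} \left(- \frac{1}{207}\right) + \left(4 + 7 \cdot 361 - 3610\right) \frac{1}{6} = 49 \left(- \frac{1}{207}\right) + \left(4 + 2527 - 3610\right) \frac{1}{6} = - \frac{49}{207} - \frac{1079}{6} = - \frac{74549}{414}$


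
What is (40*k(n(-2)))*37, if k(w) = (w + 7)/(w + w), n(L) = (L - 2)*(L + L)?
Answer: 4255/4 ≈ 1063.8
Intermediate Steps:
n(L) = 2*L*(-2 + L) (n(L) = (-2 + L)*(2*L) = 2*L*(-2 + L))
k(w) = (7 + w)/(2*w) (k(w) = (7 + w)/((2*w)) = (7 + w)*(1/(2*w)) = (7 + w)/(2*w))
(40*k(n(-2)))*37 = (40*((7 + 2*(-2)*(-2 - 2))/(2*((2*(-2)*(-2 - 2))))))*37 = (40*((7 + 2*(-2)*(-4))/(2*((2*(-2)*(-4))))))*37 = (40*((½)*(7 + 16)/16))*37 = (40*((½)*(1/16)*23))*37 = (40*(23/32))*37 = (115/4)*37 = 4255/4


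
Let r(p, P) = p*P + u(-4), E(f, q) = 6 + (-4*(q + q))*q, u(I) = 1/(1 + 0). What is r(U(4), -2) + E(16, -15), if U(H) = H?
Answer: -1801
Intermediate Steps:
u(I) = 1 (u(I) = 1/1 = 1)
E(f, q) = 6 - 8*q² (E(f, q) = 6 + (-8*q)*q = 6 - 8*q²)
r(p, P) = 1 + P*p (r(p, P) = p*P + 1 = P*p + 1 = 1 + P*p)
r(U(4), -2) + E(16, -15) = (1 - 2*4) + (6 - 8*(-15)²) = (1 - 8) + (6 - 8*225) = -7 + (6 - 1800) = -7 - 1794 = -1801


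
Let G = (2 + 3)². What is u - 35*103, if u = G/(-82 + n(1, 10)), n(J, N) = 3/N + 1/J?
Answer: -2909485/807 ≈ -3605.3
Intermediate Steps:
n(J, N) = 1/J + 3/N (n(J, N) = 3/N + 1/J = 1/J + 3/N)
G = 25 (G = 5² = 25)
u = -250/807 (u = 25/(-82 + (1/1 + 3/10)) = 25/(-82 + (1 + 3*(⅒))) = 25/(-82 + (1 + 3/10)) = 25/(-82 + 13/10) = 25/(-807/10) = 25*(-10/807) = -250/807 ≈ -0.30979)
u - 35*103 = -250/807 - 35*103 = -250/807 - 3605 = -2909485/807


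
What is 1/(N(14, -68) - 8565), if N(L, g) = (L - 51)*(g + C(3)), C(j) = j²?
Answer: -1/6382 ≈ -0.00015669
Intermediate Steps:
N(L, g) = (-51 + L)*(9 + g) (N(L, g) = (L - 51)*(g + 3²) = (-51 + L)*(g + 9) = (-51 + L)*(9 + g))
1/(N(14, -68) - 8565) = 1/((-459 - 51*(-68) + 9*14 + 14*(-68)) - 8565) = 1/((-459 + 3468 + 126 - 952) - 8565) = 1/(2183 - 8565) = 1/(-6382) = -1/6382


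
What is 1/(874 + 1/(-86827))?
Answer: 86827/75886797 ≈ 0.0011442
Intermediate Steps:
1/(874 + 1/(-86827)) = 1/(874 - 1/86827) = 1/(75886797/86827) = 86827/75886797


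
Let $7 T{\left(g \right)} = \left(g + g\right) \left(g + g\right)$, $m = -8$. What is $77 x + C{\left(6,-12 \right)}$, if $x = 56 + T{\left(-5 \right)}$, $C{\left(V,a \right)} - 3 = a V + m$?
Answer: $5335$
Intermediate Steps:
$T{\left(g \right)} = \frac{4 g^{2}}{7}$ ($T{\left(g \right)} = \frac{\left(g + g\right) \left(g + g\right)}{7} = \frac{2 g 2 g}{7} = \frac{4 g^{2}}{7}$)
$C{\left(V,a \right)} = -5 + V a$ ($C{\left(V,a \right)} = 3 + \left(a V - 8\right) = 3 + \left(V a - 8\right) = 3 + \left(-8 + V a\right) = -5 + V a$)
$x = \frac{492}{7}$ ($x = 56 + \frac{4 \left(-5\right)^{2}}{7} = 56 + \frac{4}{7} \cdot 25 = 56 + \frac{100}{7} = \frac{492}{7} \approx 70.286$)
$77 x + C{\left(6,-12 \right)} = 77 \cdot \frac{492}{7} + \left(-5 + 6 \left(-12\right)\right) = 5412 - 77 = 5335$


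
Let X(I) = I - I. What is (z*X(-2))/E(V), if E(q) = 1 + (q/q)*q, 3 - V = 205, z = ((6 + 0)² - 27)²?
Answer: 0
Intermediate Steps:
X(I) = 0
z = 81 (z = (6² - 27)² = (36 - 27)² = 9² = 81)
V = -202 (V = 3 - 1*205 = 3 - 205 = -202)
E(q) = 1 + q (E(q) = 1 + 1*q = 1 + q)
(z*X(-2))/E(V) = (81*0)/(1 - 202) = 0/(-201) = 0*(-1/201) = 0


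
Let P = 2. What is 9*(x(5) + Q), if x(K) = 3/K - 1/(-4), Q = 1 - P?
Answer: -27/20 ≈ -1.3500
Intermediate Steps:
Q = -1 (Q = 1 - 1*2 = 1 - 2 = -1)
x(K) = ¼ + 3/K (x(K) = 3/K - 1*(-¼) = 3/K + ¼ = ¼ + 3/K)
9*(x(5) + Q) = 9*((¼)*(12 + 5)/5 - 1) = 9*((¼)*(⅕)*17 - 1) = 9*(17/20 - 1) = 9*(-3/20) = -27/20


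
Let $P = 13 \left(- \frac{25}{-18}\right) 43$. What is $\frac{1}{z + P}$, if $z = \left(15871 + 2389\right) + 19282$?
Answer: $\frac{18}{689731} \approx 2.6097 \cdot 10^{-5}$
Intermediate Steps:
$P = \frac{13975}{18}$ ($P = 13 \left(\left(-25\right) \left(- \frac{1}{18}\right)\right) 43 = 13 \cdot \frac{25}{18} \cdot 43 = \frac{325}{18} \cdot 43 = \frac{13975}{18} \approx 776.39$)
$z = 37542$ ($z = 18260 + 19282 = 37542$)
$\frac{1}{z + P} = \frac{1}{37542 + \frac{13975}{18}} = \frac{1}{\frac{689731}{18}} = \frac{18}{689731}$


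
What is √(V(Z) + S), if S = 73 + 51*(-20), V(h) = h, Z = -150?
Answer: I*√1097 ≈ 33.121*I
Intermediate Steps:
S = -947 (S = 73 - 1020 = -947)
√(V(Z) + S) = √(-150 - 947) = √(-1097) = I*√1097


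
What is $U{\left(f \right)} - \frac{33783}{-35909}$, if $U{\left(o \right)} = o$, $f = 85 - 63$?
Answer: $\frac{823781}{35909} \approx 22.941$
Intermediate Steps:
$f = 22$
$U{\left(f \right)} - \frac{33783}{-35909} = 22 - \frac{33783}{-35909} = 22 - - \frac{33783}{35909} = 22 + \frac{33783}{35909} = \frac{823781}{35909}$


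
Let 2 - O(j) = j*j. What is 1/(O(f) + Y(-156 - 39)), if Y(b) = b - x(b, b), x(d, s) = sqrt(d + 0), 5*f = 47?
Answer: -175850/49599031 + 625*I*sqrt(195)/49599031 ≈ -0.0035454 + 0.00017596*I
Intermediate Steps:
f = 47/5 (f = (1/5)*47 = 47/5 ≈ 9.4000)
O(j) = 2 - j**2 (O(j) = 2 - j*j = 2 - j**2)
x(d, s) = sqrt(d)
Y(b) = b - sqrt(b)
1/(O(f) + Y(-156 - 39)) = 1/((2 - (47/5)**2) + ((-156 - 39) - sqrt(-156 - 39))) = 1/((2 - 1*2209/25) + (-195 - sqrt(-195))) = 1/((2 - 2209/25) + (-195 - I*sqrt(195))) = 1/(-2159/25 + (-195 - I*sqrt(195))) = 1/(-7034/25 - I*sqrt(195))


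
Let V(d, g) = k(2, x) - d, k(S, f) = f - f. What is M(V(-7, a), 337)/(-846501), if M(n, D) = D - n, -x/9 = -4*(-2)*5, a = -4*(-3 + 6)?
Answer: -110/282167 ≈ -0.00038984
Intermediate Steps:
a = -12 (a = -4*3 = -12)
x = -360 (x = -9*(-4*(-2))*5 = -72*5 = -9*40 = -360)
k(S, f) = 0
V(d, g) = -d (V(d, g) = 0 - d = -d)
M(V(-7, a), 337)/(-846501) = (337 - (-1)*(-7))/(-846501) = (337 - 1*7)*(-1/846501) = (337 - 7)*(-1/846501) = 330*(-1/846501) = -110/282167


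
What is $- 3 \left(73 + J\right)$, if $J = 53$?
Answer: $-378$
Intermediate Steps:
$- 3 \left(73 + J\right) = - 3 \left(73 + 53\right) = \left(-3\right) 126 = -378$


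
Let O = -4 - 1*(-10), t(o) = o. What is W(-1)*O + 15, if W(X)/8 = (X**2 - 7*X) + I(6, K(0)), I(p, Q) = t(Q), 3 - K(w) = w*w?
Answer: 543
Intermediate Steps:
K(w) = 3 - w**2 (K(w) = 3 - w*w = 3 - w**2)
I(p, Q) = Q
W(X) = 24 - 56*X + 8*X**2 (W(X) = 8*((X**2 - 7*X) + (3 - 1*0**2)) = 8*((X**2 - 7*X) + (3 - 1*0)) = 8*((X**2 - 7*X) + (3 + 0)) = 8*((X**2 - 7*X) + 3) = 8*(3 + X**2 - 7*X) = 24 - 56*X + 8*X**2)
O = 6 (O = -4 + 10 = 6)
W(-1)*O + 15 = (24 - 56*(-1) + 8*(-1)**2)*6 + 15 = (24 + 56 + 8*1)*6 + 15 = (24 + 56 + 8)*6 + 15 = 88*6 + 15 = 528 + 15 = 543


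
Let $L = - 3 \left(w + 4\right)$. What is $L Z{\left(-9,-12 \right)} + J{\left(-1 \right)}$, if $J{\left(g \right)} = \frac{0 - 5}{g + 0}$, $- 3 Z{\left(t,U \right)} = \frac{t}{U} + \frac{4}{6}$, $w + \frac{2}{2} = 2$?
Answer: $\frac{145}{12} \approx 12.083$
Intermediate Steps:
$w = 1$ ($w = -1 + 2 = 1$)
$Z{\left(t,U \right)} = - \frac{2}{9} - \frac{t}{3 U}$ ($Z{\left(t,U \right)} = - \frac{\frac{t}{U} + \frac{4}{6}}{3} = - \frac{\frac{t}{U} + 4 \cdot \frac{1}{6}}{3} = - \frac{\frac{t}{U} + \frac{2}{3}}{3} = - \frac{\frac{2}{3} + \frac{t}{U}}{3} = - \frac{2}{9} - \frac{t}{3 U}$)
$L = -15$ ($L = - 3 \left(1 + 4\right) = \left(-3\right) 5 = -15$)
$J{\left(g \right)} = - \frac{5}{g}$
$L Z{\left(-9,-12 \right)} + J{\left(-1 \right)} = - 15 \left(- \frac{2}{9} - - \frac{3}{-12}\right) - \frac{5}{-1} = - 15 \left(- \frac{2}{9} - \left(-3\right) \left(- \frac{1}{12}\right)\right) - -5 = - 15 \left(- \frac{2}{9} - \frac{1}{4}\right) + 5 = \left(-15\right) \left(- \frac{17}{36}\right) + 5 = \frac{85}{12} + 5 = \frac{145}{12}$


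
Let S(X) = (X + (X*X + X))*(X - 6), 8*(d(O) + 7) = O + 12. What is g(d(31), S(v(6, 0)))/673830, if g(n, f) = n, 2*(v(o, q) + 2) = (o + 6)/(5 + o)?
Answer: -13/5390640 ≈ -2.4116e-6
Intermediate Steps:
d(O) = -11/2 + O/8 (d(O) = -7 + (O + 12)/8 = -7 + (12 + O)/8 = -7 + (3/2 + O/8) = -11/2 + O/8)
v(o, q) = -2 + (6 + o)/(2*(5 + o)) (v(o, q) = -2 + ((o + 6)/(5 + o))/2 = -2 + ((6 + o)/(5 + o))/2 = -2 + (6 + o)/(2*(5 + o)))
S(X) = (-6 + X)*(X**2 + 2*X) (S(X) = (X + (X**2 + X))*(-6 + X) = (X + (X + X**2))*(-6 + X) = (X**2 + 2*X)*(-6 + X) = (-6 + X)*(X**2 + 2*X))
g(d(31), S(v(6, 0)))/673830 = (-11/2 + (1/8)*31)/673830 = (-11/2 + 31/8)*(1/673830) = -13/8*1/673830 = -13/5390640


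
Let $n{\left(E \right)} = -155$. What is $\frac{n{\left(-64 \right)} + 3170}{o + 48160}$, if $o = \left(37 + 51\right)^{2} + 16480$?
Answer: $\frac{1005}{24128} \approx 0.041653$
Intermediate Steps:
$o = 24224$ ($o = 88^{2} + 16480 = 7744 + 16480 = 24224$)
$\frac{n{\left(-64 \right)} + 3170}{o + 48160} = \frac{-155 + 3170}{24224 + 48160} = \frac{3015}{72384} = 3015 \cdot \frac{1}{72384} = \frac{1005}{24128}$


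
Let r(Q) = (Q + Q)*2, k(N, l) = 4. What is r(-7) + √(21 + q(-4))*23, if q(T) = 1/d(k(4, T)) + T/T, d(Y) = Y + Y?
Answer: -28 + 23*√354/4 ≈ 80.186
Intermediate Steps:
d(Y) = 2*Y
q(T) = 9/8 (q(T) = 1/(2*4) + T/T = 1/8 + 1 = 1*(⅛) + 1 = ⅛ + 1 = 9/8)
r(Q) = 4*Q (r(Q) = (2*Q)*2 = 4*Q)
r(-7) + √(21 + q(-4))*23 = 4*(-7) + √(21 + 9/8)*23 = -28 + √(177/8)*23 = -28 + (√354/4)*23 = -28 + 23*√354/4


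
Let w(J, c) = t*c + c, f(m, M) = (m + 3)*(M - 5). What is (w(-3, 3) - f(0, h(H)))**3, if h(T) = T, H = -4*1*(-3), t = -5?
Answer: -35937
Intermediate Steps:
H = 12 (H = -4*(-3) = 12)
f(m, M) = (-5 + M)*(3 + m) (f(m, M) = (3 + m)*(-5 + M) = (-5 + M)*(3 + m))
w(J, c) = -4*c (w(J, c) = -5*c + c = -4*c)
(w(-3, 3) - f(0, h(H)))**3 = (-4*3 - (-15 - 5*0 + 3*12 + 12*0))**3 = (-12 - (-15 + 0 + 36 + 0))**3 = (-12 - 1*21)**3 = (-12 - 21)**3 = (-33)**3 = -35937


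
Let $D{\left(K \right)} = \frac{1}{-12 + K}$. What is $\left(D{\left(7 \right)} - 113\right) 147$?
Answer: $- \frac{83202}{5} \approx -16640.0$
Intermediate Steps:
$\left(D{\left(7 \right)} - 113\right) 147 = \left(\frac{1}{-12 + 7} - 113\right) 147 = \left(\frac{1}{-5} - 113\right) 147 = \left(- \frac{1}{5} - 113\right) 147 = \left(- \frac{566}{5}\right) 147 = - \frac{83202}{5}$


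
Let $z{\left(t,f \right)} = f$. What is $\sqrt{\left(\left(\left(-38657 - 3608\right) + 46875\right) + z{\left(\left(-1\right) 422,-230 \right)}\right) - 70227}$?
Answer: $i \sqrt{65847} \approx 256.61 i$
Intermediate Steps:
$\sqrt{\left(\left(\left(-38657 - 3608\right) + 46875\right) + z{\left(\left(-1\right) 422,-230 \right)}\right) - 70227} = \sqrt{\left(\left(\left(-38657 - 3608\right) + 46875\right) - 230\right) - 70227} = \sqrt{\left(\left(-42265 + 46875\right) - 230\right) - 70227} = \sqrt{\left(4610 - 230\right) - 70227} = \sqrt{4380 - 70227} = \sqrt{-65847} = i \sqrt{65847}$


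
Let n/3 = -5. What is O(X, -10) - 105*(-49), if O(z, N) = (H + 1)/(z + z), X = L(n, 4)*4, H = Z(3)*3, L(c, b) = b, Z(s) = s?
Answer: 82325/16 ≈ 5145.3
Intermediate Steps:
n = -15 (n = 3*(-5) = -15)
H = 9 (H = 3*3 = 9)
X = 16 (X = 4*4 = 16)
O(z, N) = 5/z (O(z, N) = (9 + 1)/(z + z) = 10/((2*z)) = 10*(1/(2*z)) = 5/z)
O(X, -10) - 105*(-49) = 5/16 - 105*(-49) = 5*(1/16) + 5145 = 5/16 + 5145 = 82325/16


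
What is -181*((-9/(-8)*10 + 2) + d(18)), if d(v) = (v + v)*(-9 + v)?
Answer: -244169/4 ≈ -61042.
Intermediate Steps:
d(v) = 2*v*(-9 + v) (d(v) = (2*v)*(-9 + v) = 2*v*(-9 + v))
-181*((-9/(-8)*10 + 2) + d(18)) = -181*((-9/(-8)*10 + 2) + 2*18*(-9 + 18)) = -181*((-9*(-1/8)*10 + 2) + 2*18*9) = -181*(((9/8)*10 + 2) + 324) = -181*((45/4 + 2) + 324) = -181*(53/4 + 324) = -181*1349/4 = -244169/4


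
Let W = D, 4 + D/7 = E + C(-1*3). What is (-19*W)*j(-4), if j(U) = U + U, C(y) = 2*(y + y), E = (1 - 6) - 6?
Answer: -28728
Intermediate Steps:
E = -11 (E = -5 - 6 = -11)
C(y) = 4*y (C(y) = 2*(2*y) = 4*y)
D = -189 (D = -28 + 7*(-11 + 4*(-1*3)) = -28 + 7*(-11 + 4*(-3)) = -28 + 7*(-11 - 12) = -28 + 7*(-23) = -28 - 161 = -189)
W = -189
j(U) = 2*U
(-19*W)*j(-4) = (-19*(-189))*(2*(-4)) = 3591*(-8) = -28728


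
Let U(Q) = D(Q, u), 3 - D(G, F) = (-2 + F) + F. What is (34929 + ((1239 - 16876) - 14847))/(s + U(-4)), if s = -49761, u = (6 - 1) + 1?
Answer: -4445/49768 ≈ -0.089314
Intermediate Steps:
u = 6 (u = 5 + 1 = 6)
D(G, F) = 5 - 2*F (D(G, F) = 3 - ((-2 + F) + F) = 3 - (-2 + 2*F) = 3 + (2 - 2*F) = 5 - 2*F)
U(Q) = -7 (U(Q) = 5 - 2*6 = 5 - 12 = -7)
(34929 + ((1239 - 16876) - 14847))/(s + U(-4)) = (34929 + ((1239 - 16876) - 14847))/(-49761 - 7) = (34929 + (-15637 - 14847))/(-49768) = (34929 - 30484)*(-1/49768) = 4445*(-1/49768) = -4445/49768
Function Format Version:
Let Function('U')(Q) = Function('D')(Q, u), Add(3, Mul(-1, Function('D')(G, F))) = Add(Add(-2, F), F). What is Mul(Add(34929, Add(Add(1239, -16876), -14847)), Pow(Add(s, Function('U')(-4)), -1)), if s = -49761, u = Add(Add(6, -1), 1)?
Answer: Rational(-4445, 49768) ≈ -0.089314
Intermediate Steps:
u = 6 (u = Add(5, 1) = 6)
Function('D')(G, F) = Add(5, Mul(-2, F)) (Function('D')(G, F) = Add(3, Mul(-1, Add(Add(-2, F), F))) = Add(3, Mul(-1, Add(-2, Mul(2, F)))) = Add(3, Add(2, Mul(-2, F))) = Add(5, Mul(-2, F)))
Function('U')(Q) = -7 (Function('U')(Q) = Add(5, Mul(-2, 6)) = Add(5, -12) = -7)
Mul(Add(34929, Add(Add(1239, -16876), -14847)), Pow(Add(s, Function('U')(-4)), -1)) = Mul(Add(34929, Add(Add(1239, -16876), -14847)), Pow(Add(-49761, -7), -1)) = Mul(Add(34929, Add(-15637, -14847)), Pow(-49768, -1)) = Mul(Add(34929, -30484), Rational(-1, 49768)) = Mul(4445, Rational(-1, 49768)) = Rational(-4445, 49768)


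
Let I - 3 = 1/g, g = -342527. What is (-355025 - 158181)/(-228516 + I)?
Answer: 87893455781/39135936176 ≈ 2.2458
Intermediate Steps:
I = 1027580/342527 (I = 3 + 1/(-342527) = 3 - 1/342527 = 1027580/342527 ≈ 3.0000)
(-355025 - 158181)/(-228516 + I) = (-355025 - 158181)/(-228516 + 1027580/342527) = -513206/(-78271872352/342527) = -513206*(-342527/78271872352) = 87893455781/39135936176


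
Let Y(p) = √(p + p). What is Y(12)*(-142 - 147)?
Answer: -578*√6 ≈ -1415.8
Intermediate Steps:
Y(p) = √2*√p (Y(p) = √(2*p) = √2*√p)
Y(12)*(-142 - 147) = (√2*√12)*(-142 - 147) = (√2*(2*√3))*(-289) = (2*√6)*(-289) = -578*√6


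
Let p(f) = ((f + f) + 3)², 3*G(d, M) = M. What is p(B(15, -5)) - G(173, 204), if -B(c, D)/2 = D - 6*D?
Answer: 9341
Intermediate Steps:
G(d, M) = M/3
B(c, D) = 10*D (B(c, D) = -2*(D - 6*D) = -(-10)*D = 10*D)
p(f) = (3 + 2*f)² (p(f) = (2*f + 3)² = (3 + 2*f)²)
p(B(15, -5)) - G(173, 204) = (3 + 2*(10*(-5)))² - 204/3 = (3 + 2*(-50))² - 1*68 = (3 - 100)² - 68 = (-97)² - 68 = 9409 - 68 = 9341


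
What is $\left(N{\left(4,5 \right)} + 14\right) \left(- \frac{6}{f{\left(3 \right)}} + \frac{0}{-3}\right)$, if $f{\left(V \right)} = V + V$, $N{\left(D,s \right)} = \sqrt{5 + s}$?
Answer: $-14 - \sqrt{10} \approx -17.162$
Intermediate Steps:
$f{\left(V \right)} = 2 V$
$\left(N{\left(4,5 \right)} + 14\right) \left(- \frac{6}{f{\left(3 \right)}} + \frac{0}{-3}\right) = \left(\sqrt{5 + 5} + 14\right) \left(- \frac{6}{2 \cdot 3} + \frac{0}{-3}\right) = \left(\sqrt{10} + 14\right) \left(- \frac{6}{6} + 0 \left(- \frac{1}{3}\right)\right) = \left(14 + \sqrt{10}\right) \left(\left(-6\right) \frac{1}{6} + 0\right) = \left(14 + \sqrt{10}\right) \left(-1 + 0\right) = \left(14 + \sqrt{10}\right) \left(-1\right) = -14 - \sqrt{10}$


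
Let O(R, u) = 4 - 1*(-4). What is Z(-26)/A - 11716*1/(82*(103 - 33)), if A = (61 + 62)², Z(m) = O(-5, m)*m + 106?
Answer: -361457/176505 ≈ -2.0479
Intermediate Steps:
O(R, u) = 8 (O(R, u) = 4 + 4 = 8)
Z(m) = 106 + 8*m (Z(m) = 8*m + 106 = 106 + 8*m)
A = 15129 (A = 123² = 15129)
Z(-26)/A - 11716*1/(82*(103 - 33)) = (106 + 8*(-26))/15129 - 11716*1/(82*(103 - 33)) = (106 - 208)*(1/15129) - 11716/(82*70) = -102*1/15129 - 11716/5740 = -34/5043 - 11716*1/5740 = -34/5043 - 2929/1435 = -361457/176505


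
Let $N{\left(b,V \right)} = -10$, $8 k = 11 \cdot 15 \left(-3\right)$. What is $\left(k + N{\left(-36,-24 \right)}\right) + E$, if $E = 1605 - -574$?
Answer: $\frac{16857}{8} \approx 2107.1$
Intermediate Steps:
$k = - \frac{495}{8}$ ($k = \frac{11 \cdot 15 \left(-3\right)}{8} = \frac{165 \left(-3\right)}{8} = \frac{1}{8} \left(-495\right) = - \frac{495}{8} \approx -61.875$)
$E = 2179$ ($E = 1605 + 574 = 2179$)
$\left(k + N{\left(-36,-24 \right)}\right) + E = \left(- \frac{495}{8} - 10\right) + 2179 = - \frac{575}{8} + 2179 = \frac{16857}{8}$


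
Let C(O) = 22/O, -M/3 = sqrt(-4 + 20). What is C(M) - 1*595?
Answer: -3581/6 ≈ -596.83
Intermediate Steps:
M = -12 (M = -3*sqrt(-4 + 20) = -3*sqrt(16) = -3*4 = -12)
C(M) - 1*595 = 22/(-12) - 1*595 = 22*(-1/12) - 595 = -11/6 - 595 = -3581/6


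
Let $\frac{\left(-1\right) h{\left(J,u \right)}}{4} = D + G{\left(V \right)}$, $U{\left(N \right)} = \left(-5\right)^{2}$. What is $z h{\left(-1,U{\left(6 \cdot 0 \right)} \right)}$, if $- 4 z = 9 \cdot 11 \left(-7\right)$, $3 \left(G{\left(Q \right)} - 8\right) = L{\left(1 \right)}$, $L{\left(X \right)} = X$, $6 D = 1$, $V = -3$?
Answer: $- \frac{11781}{2} \approx -5890.5$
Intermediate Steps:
$D = \frac{1}{6}$ ($D = \frac{1}{6} \cdot 1 = \frac{1}{6} \approx 0.16667$)
$G{\left(Q \right)} = \frac{25}{3}$ ($G{\left(Q \right)} = 8 + \frac{1}{3} \cdot 1 = 8 + \frac{1}{3} = \frac{25}{3}$)
$U{\left(N \right)} = 25$
$h{\left(J,u \right)} = -34$ ($h{\left(J,u \right)} = - 4 \left(\frac{1}{6} + \frac{25}{3}\right) = \left(-4\right) \frac{17}{2} = -34$)
$z = \frac{693}{4}$ ($z = - \frac{9 \cdot 11 \left(-7\right)}{4} = - \frac{99 \left(-7\right)}{4} = \left(- \frac{1}{4}\right) \left(-693\right) = \frac{693}{4} \approx 173.25$)
$z h{\left(-1,U{\left(6 \cdot 0 \right)} \right)} = \frac{693}{4} \left(-34\right) = - \frac{11781}{2}$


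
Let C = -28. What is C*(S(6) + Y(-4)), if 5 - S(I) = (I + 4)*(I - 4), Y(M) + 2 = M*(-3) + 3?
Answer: 56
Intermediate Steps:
Y(M) = 1 - 3*M (Y(M) = -2 + (M*(-3) + 3) = -2 + (-3*M + 3) = -2 + (3 - 3*M) = 1 - 3*M)
S(I) = 5 - (-4 + I)*(4 + I) (S(I) = 5 - (I + 4)*(I - 4) = 5 - (4 + I)*(-4 + I) = 5 - (-4 + I)*(4 + I))
C*(S(6) + Y(-4)) = -28*((21 - 1*6²) + (1 - 3*(-4))) = -28*((21 - 1*36) + (1 + 12)) = -28*((21 - 36) + 13) = -28*(-15 + 13) = -28*(-2) = 56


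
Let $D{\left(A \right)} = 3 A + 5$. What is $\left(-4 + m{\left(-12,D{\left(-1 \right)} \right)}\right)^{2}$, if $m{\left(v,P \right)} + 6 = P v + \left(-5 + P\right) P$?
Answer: $1600$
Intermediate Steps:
$D{\left(A \right)} = 5 + 3 A$
$m{\left(v,P \right)} = -6 + P v + P \left(-5 + P\right)$ ($m{\left(v,P \right)} = -6 + \left(P v + \left(-5 + P\right) P\right) = -6 + \left(P v + P \left(-5 + P\right)\right) = -6 + P v + P \left(-5 + P\right)$)
$\left(-4 + m{\left(-12,D{\left(-1 \right)} \right)}\right)^{2} = \left(-4 - \left(6 - \left(5 + 3 \left(-1\right)\right)^{2} + 5 \left(5 + 3 \left(-1\right)\right) - \left(5 + 3 \left(-1\right)\right) \left(-12\right)\right)\right)^{2} = \left(-4 - \left(6 - \left(5 - 3\right)^{2} + 5 \left(5 - 3\right) - \left(5 - 3\right) \left(-12\right)\right)\right)^{2} = \left(-4 + \left(-6 + 2^{2} - 10 + 2 \left(-12\right)\right)\right)^{2} = \left(-4 - 36\right)^{2} = \left(-40\right)^{2} = 1600$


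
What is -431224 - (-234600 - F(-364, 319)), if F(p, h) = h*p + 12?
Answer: -312728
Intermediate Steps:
F(p, h) = 12 + h*p
-431224 - (-234600 - F(-364, 319)) = -431224 - (-234600 - (12 + 319*(-364))) = -431224 - (-234600 - (12 - 116116)) = -431224 - (-234600 - 1*(-116104)) = -431224 - (-234600 + 116104) = -431224 - 1*(-118496) = -431224 + 118496 = -312728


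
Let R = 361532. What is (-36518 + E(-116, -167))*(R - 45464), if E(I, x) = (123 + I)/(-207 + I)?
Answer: -3728123517828/323 ≈ -1.1542e+10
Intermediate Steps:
E(I, x) = (123 + I)/(-207 + I)
(-36518 + E(-116, -167))*(R - 45464) = (-36518 + (123 - 116)/(-207 - 116))*(361532 - 45464) = (-36518 + 7/(-323))*316068 = (-36518 - 1/323*7)*316068 = (-36518 - 7/323)*316068 = -11795321/323*316068 = -3728123517828/323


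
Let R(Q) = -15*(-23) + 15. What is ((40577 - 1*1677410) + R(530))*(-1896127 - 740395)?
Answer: 4314597066906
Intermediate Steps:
R(Q) = 360 (R(Q) = 345 + 15 = 360)
((40577 - 1*1677410) + R(530))*(-1896127 - 740395) = ((40577 - 1*1677410) + 360)*(-1896127 - 740395) = ((40577 - 1677410) + 360)*(-2636522) = (-1636833 + 360)*(-2636522) = -1636473*(-2636522) = 4314597066906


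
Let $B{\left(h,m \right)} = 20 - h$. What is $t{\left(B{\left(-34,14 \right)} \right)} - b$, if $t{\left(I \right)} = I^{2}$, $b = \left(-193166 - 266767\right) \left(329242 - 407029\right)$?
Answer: $-35776805355$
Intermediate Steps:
$b = 35776808271$ ($b = \left(-459933\right) \left(-77787\right) = 35776808271$)
$t{\left(B{\left(-34,14 \right)} \right)} - b = \left(20 - -34\right)^{2} - 35776808271 = \left(20 + 34\right)^{2} - 35776808271 = 54^{2} - 35776808271 = 2916 - 35776808271 = -35776805355$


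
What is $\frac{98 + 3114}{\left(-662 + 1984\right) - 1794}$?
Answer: $- \frac{803}{118} \approx -6.8051$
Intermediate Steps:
$\frac{98 + 3114}{\left(-662 + 1984\right) - 1794} = \frac{3212}{1322 - 1794} = \frac{3212}{-472} = 3212 \left(- \frac{1}{472}\right) = - \frac{803}{118}$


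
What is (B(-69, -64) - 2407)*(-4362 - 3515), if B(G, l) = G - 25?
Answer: 19700377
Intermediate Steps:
B(G, l) = -25 + G
(B(-69, -64) - 2407)*(-4362 - 3515) = ((-25 - 69) - 2407)*(-4362 - 3515) = (-94 - 2407)*(-7877) = -2501*(-7877) = 19700377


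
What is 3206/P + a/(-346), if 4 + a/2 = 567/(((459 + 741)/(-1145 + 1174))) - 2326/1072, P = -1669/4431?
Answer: -65864043143113/7738151600 ≈ -8511.6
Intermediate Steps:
P = -1669/4431 (P = -1669*1/4431 = -1669/4431 ≈ -0.37666)
a = 201877/13400 (a = -8 + 2*(567/(((459 + 741)/(-1145 + 1174))) - 2326/1072) = -8 + 2*(567/((1200/29)) - 2326*1/1072) = -8 + 2*(567/((1200*(1/29))) - 1163/536) = -8 + 2*(567/(1200/29) - 1163/536) = -8 + 2*(567*(29/1200) - 1163/536) = -8 + 2*(5481/400 - 1163/536) = -8 + 2*(309077/26800) = -8 + 309077/13400 = 201877/13400 ≈ 15.065)
3206/P + a/(-346) = 3206/(-1669/4431) + (201877/13400)/(-346) = 3206*(-4431/1669) + (201877/13400)*(-1/346) = -14205786/1669 - 201877/4636400 = -65864043143113/7738151600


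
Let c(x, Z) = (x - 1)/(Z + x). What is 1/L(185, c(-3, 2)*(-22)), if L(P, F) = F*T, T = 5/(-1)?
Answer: 1/440 ≈ 0.0022727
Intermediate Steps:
T = -5 (T = 5*(-1) = -5)
c(x, Z) = (-1 + x)/(Z + x)
L(P, F) = -5*F (L(P, F) = F*(-5) = -5*F)
1/L(185, c(-3, 2)*(-22)) = 1/(-5*(-1 - 3)/(2 - 3)*(-22)) = 1/(-5*-4/(-1)*(-22)) = 1/(-5*(-1*(-4))*(-22)) = 1/(-20*(-22)) = 1/(-5*(-88)) = 1/440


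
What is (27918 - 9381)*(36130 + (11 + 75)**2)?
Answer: 806841462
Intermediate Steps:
(27918 - 9381)*(36130 + (11 + 75)**2) = 18537*(36130 + 86**2) = 18537*(36130 + 7396) = 18537*43526 = 806841462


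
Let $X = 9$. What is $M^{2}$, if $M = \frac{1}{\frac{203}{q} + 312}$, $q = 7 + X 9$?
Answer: $\frac{7744}{765020281} \approx 1.0123 \cdot 10^{-5}$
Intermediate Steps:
$q = 88$ ($q = 7 + 9 \cdot 9 = 7 + 81 = 88$)
$M = \frac{88}{27659}$ ($M = \frac{1}{\frac{203}{88} + 312} = \frac{1}{\frac{27659}{88}} = \frac{88}{27659} \approx 0.0031816$)
$M^{2} = \left(\frac{88}{27659}\right)^{2} = \frac{7744}{765020281}$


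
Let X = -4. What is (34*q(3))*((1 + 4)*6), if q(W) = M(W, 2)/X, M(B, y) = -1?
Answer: 255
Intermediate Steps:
q(W) = ¼ (q(W) = -1/(-4) = -1*(-¼) = ¼)
(34*q(3))*((1 + 4)*6) = (34*(¼))*((1 + 4)*6) = 17*(5*6)/2 = (17/2)*30 = 255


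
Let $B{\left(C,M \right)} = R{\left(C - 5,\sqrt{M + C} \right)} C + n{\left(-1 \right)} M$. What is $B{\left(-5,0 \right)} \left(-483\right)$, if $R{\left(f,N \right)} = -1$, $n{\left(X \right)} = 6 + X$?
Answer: $-2415$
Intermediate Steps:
$B{\left(C,M \right)} = - C + 5 M$ ($B{\left(C,M \right)} = - C + \left(6 - 1\right) M = - C + 5 M$)
$B{\left(-5,0 \right)} \left(-483\right) = \left(\left(-1\right) \left(-5\right) + 5 \cdot 0\right) \left(-483\right) = \left(5 + 0\right) \left(-483\right) = 5 \left(-483\right) = -2415$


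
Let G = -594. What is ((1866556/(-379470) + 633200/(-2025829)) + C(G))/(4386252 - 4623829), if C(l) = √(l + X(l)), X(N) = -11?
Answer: 154677064574/7024433042580135 - 11*I*√5/237577 ≈ 2.202e-5 - 0.00010353*I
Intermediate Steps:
C(l) = √(-11 + l) (C(l) = √(l - 11) = √(-11 + l))
((1866556/(-379470) + 633200/(-2025829)) + C(G))/(4386252 - 4623829) = ((1866556/(-379470) + 633200/(-2025829)) + √(-11 - 594))/(4386252 - 4623829) = ((1866556*(-1/379470) + 633200*(-1/2025829)) + √(-605))/(-237577) = ((-933278/189735 - 633200/2025829) + 11*I*√5)*(-1/237577) = (-154677064574/29566974255 + 11*I*√5)*(-1/237577) = 154677064574/7024433042580135 - 11*I*√5/237577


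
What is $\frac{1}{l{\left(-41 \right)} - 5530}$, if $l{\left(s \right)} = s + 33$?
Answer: $- \frac{1}{5538} \approx -0.00018057$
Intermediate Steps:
$l{\left(s \right)} = 33 + s$
$\frac{1}{l{\left(-41 \right)} - 5530} = \frac{1}{\left(33 - 41\right) - 5530} = \frac{1}{-8 - 5530} = \frac{1}{-5538} = - \frac{1}{5538}$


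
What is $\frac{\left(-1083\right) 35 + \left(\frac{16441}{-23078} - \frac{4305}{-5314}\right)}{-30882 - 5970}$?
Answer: $\frac{581065530743}{564925000398} \approx 1.0286$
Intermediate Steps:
$\frac{\left(-1083\right) 35 + \left(\frac{16441}{-23078} - \frac{4305}{-5314}\right)}{-30882 - 5970} = \frac{-37905 + \left(16441 \left(- \frac{1}{23078}\right) - - \frac{4305}{5314}\right)}{-36852} = \left(-37905 + \left(- \frac{16441}{23078} + \frac{4305}{5314}\right)\right) \left(- \frac{1}{36852}\right) = \left(-37905 + \frac{2995829}{30659123}\right) \left(- \frac{1}{36852}\right) = \left(- \frac{1162131061486}{30659123}\right) \left(- \frac{1}{36852}\right) = \frac{581065530743}{564925000398}$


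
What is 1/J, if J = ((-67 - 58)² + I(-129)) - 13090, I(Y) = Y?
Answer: 1/2406 ≈ 0.00041563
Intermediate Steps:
J = 2406 (J = ((-67 - 58)² - 129) - 13090 = ((-125)² - 129) - 13090 = (15625 - 129) - 13090 = 15496 - 13090 = 2406)
1/J = 1/2406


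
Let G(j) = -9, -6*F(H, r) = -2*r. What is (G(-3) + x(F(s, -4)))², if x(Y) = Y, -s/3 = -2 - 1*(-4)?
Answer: 961/9 ≈ 106.78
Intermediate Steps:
s = -6 (s = -3*(-2 - 1*(-4)) = -3*(-2 + 4) = -3*2 = -6)
F(H, r) = r/3 (F(H, r) = -(-1)*r/3 = r/3)
(G(-3) + x(F(s, -4)))² = (-9 + (⅓)*(-4))² = (-9 - 4/3)² = (-31/3)² = 961/9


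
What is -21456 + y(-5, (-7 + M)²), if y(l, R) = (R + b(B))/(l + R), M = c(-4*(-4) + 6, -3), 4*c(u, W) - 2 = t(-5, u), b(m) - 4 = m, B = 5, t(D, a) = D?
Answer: -18901631/881 ≈ -21455.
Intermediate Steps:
b(m) = 4 + m
c(u, W) = -¾ (c(u, W) = ½ + (¼)*(-5) = ½ - 5/4 = -¾)
M = -¾ ≈ -0.75000
y(l, R) = (9 + R)/(R + l) (y(l, R) = (R + (4 + 5))/(l + R) = (R + 9)/(R + l) = (9 + R)/(R + l))
-21456 + y(-5, (-7 + M)²) = -21456 + (9 + (-7 - ¾)²)/((-7 - ¾)² - 5) = -21456 + (9 + (-31/4)²)/((-31/4)² - 5) = -21456 + (9 + 961/16)/(961/16 - 5) = -21456 + (1105/16)/(881/16) = -21456 + (16/881)*(1105/16) = -21456 + 1105/881 = -18901631/881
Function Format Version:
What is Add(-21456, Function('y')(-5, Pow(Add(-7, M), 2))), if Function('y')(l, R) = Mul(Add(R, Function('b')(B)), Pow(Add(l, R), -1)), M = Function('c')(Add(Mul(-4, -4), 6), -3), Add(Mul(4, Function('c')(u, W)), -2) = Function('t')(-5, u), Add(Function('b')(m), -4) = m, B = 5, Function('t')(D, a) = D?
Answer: Rational(-18901631, 881) ≈ -21455.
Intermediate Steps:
Function('b')(m) = Add(4, m)
Function('c')(u, W) = Rational(-3, 4) (Function('c')(u, W) = Add(Rational(1, 2), Mul(Rational(1, 4), -5)) = Add(Rational(1, 2), Rational(-5, 4)) = Rational(-3, 4))
M = Rational(-3, 4) ≈ -0.75000
Function('y')(l, R) = Mul(Pow(Add(R, l), -1), Add(9, R)) (Function('y')(l, R) = Mul(Add(R, Add(4, 5)), Pow(Add(l, R), -1)) = Mul(Add(R, 9), Pow(Add(R, l), -1)) = Mul(Add(9, R), Pow(Add(R, l), -1)) = Mul(Pow(Add(R, l), -1), Add(9, R)))
Add(-21456, Function('y')(-5, Pow(Add(-7, M), 2))) = Add(-21456, Mul(Pow(Add(Pow(Add(-7, Rational(-3, 4)), 2), -5), -1), Add(9, Pow(Add(-7, Rational(-3, 4)), 2)))) = Add(-21456, Mul(Pow(Add(Pow(Rational(-31, 4), 2), -5), -1), Add(9, Pow(Rational(-31, 4), 2)))) = Add(-21456, Mul(Pow(Add(Rational(961, 16), -5), -1), Add(9, Rational(961, 16)))) = Add(-21456, Mul(Pow(Rational(881, 16), -1), Rational(1105, 16))) = Add(-21456, Mul(Rational(16, 881), Rational(1105, 16))) = Add(-21456, Rational(1105, 881)) = Rational(-18901631, 881)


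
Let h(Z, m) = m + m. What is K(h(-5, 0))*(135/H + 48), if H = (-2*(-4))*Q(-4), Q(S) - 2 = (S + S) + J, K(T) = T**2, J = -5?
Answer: 0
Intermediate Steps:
h(Z, m) = 2*m
Q(S) = -3 + 2*S (Q(S) = 2 + ((S + S) - 5) = 2 + (2*S - 5) = 2 + (-5 + 2*S) = -3 + 2*S)
H = -88 (H = (-2*(-4))*(-3 + 2*(-4)) = 8*(-3 - 8) = 8*(-11) = -88)
K(h(-5, 0))*(135/H + 48) = (2*0)**2*(135/(-88) + 48) = 0**2*(135*(-1/88) + 48) = 0*(-135/88 + 48) = 0*(4089/88) = 0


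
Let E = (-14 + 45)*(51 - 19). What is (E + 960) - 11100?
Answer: -9148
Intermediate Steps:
E = 992 (E = 31*32 = 992)
(E + 960) - 11100 = (992 + 960) - 11100 = 1952 - 11100 = -9148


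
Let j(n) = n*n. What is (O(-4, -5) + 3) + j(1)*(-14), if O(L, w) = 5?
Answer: -6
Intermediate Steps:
j(n) = n²
(O(-4, -5) + 3) + j(1)*(-14) = (5 + 3) + 1²*(-14) = 8 + 1*(-14) = 8 - 14 = -6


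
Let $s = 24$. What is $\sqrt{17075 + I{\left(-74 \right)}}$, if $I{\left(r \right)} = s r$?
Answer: $\sqrt{15299} \approx 123.69$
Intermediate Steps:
$I{\left(r \right)} = 24 r$
$\sqrt{17075 + I{\left(-74 \right)}} = \sqrt{17075 + 24 \left(-74\right)} = \sqrt{17075 - 1776} = \sqrt{15299}$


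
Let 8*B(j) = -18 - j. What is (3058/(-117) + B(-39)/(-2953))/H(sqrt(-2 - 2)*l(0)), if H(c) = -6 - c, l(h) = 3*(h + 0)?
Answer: 72244649/16584048 ≈ 4.3563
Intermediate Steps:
B(j) = -9/4 - j/8 (B(j) = (-18 - j)/8 = -9/4 - j/8)
l(h) = 3*h
(3058/(-117) + B(-39)/(-2953))/H(sqrt(-2 - 2)*l(0)) = (3058/(-117) + (-9/4 - 1/8*(-39))/(-2953))/(-6 - sqrt(-2 - 2)*3*0) = (3058*(-1/117) + (-9/4 + 39/8)*(-1/2953))/(-6 - sqrt(-4)*0) = (-3058/117 + (21/8)*(-1/2953))/(-6 - 2*I*0) = (-3058/117 - 21/23624)/(-6 - 1*0) = -72244649/(2764008*(-6 + 0)) = -72244649/2764008/(-6) = -72244649/2764008*(-1/6) = 72244649/16584048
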